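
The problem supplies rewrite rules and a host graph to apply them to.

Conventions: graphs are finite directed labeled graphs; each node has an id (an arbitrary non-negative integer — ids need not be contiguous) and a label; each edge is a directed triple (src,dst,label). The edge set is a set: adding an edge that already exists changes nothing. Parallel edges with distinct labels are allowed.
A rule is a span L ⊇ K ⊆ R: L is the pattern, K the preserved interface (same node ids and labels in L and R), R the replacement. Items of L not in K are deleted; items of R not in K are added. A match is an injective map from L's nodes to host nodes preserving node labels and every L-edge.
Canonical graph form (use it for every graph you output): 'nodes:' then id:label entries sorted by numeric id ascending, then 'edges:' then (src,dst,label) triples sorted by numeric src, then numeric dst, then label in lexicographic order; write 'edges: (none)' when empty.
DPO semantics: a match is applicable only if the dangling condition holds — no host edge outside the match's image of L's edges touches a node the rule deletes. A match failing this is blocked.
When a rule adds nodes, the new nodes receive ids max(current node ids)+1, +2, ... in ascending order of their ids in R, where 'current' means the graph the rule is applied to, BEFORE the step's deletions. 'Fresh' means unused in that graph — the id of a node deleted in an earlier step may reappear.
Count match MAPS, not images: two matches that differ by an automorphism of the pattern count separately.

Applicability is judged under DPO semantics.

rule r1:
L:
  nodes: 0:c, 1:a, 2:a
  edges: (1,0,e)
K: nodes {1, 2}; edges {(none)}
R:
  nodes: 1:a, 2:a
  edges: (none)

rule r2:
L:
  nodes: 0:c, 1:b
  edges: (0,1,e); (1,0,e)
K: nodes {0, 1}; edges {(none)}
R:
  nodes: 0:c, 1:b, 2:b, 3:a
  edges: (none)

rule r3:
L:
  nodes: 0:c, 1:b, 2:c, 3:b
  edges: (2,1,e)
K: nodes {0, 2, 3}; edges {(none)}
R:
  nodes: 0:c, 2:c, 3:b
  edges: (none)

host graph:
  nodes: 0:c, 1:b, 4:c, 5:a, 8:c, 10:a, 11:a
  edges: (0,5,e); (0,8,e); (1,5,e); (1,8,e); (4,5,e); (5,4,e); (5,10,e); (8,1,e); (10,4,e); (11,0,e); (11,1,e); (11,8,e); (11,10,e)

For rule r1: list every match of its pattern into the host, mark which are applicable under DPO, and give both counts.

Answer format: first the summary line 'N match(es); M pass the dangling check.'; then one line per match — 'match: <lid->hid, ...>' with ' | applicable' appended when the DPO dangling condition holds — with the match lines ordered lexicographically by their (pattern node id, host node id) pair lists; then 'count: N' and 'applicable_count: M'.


8 match(es); 0 pass the dangling check.
match: 0->0, 1->11, 2->5
match: 0->0, 1->11, 2->10
match: 0->4, 1->5, 2->10
match: 0->4, 1->5, 2->11
match: 0->4, 1->10, 2->5
match: 0->4, 1->10, 2->11
match: 0->8, 1->11, 2->5
match: 0->8, 1->11, 2->10
count: 8
applicable_count: 0


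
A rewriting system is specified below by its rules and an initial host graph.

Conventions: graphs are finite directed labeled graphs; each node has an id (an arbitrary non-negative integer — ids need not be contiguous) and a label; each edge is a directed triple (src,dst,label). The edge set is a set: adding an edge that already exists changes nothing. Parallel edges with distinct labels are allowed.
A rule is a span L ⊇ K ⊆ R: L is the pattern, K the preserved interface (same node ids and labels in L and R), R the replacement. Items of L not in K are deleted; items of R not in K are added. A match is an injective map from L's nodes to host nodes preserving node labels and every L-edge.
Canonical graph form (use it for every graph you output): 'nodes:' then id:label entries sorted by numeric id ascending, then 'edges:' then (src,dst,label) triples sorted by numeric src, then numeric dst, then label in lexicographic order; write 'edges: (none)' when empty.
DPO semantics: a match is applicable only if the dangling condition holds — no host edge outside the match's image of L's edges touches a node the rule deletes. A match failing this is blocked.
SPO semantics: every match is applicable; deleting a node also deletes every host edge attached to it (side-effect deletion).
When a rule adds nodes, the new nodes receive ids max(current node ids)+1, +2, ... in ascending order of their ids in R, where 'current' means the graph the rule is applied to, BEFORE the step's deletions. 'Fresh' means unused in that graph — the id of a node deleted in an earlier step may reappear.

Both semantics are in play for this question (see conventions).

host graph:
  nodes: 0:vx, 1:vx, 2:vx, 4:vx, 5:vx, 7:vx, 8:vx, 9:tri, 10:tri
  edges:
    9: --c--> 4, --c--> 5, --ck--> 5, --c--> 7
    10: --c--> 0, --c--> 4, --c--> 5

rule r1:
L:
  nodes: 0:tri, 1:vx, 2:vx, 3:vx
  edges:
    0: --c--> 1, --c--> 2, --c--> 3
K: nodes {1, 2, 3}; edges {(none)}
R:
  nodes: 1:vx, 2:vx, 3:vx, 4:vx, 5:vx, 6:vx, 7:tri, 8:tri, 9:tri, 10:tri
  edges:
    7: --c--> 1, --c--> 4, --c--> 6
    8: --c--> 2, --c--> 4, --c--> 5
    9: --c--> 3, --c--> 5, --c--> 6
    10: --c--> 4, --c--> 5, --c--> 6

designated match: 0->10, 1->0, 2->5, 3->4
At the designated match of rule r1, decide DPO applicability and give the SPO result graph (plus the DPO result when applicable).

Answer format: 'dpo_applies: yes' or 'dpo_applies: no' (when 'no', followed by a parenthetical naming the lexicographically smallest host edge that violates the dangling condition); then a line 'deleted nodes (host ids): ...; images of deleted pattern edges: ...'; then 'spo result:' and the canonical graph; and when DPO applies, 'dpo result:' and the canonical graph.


dpo_applies: yes
deleted nodes (host ids): 10; images of deleted pattern edges: (10,0,c); (10,4,c); (10,5,c)
spo result:
nodes: 0:vx, 1:vx, 2:vx, 4:vx, 5:vx, 7:vx, 8:vx, 9:tri, 11:vx, 12:vx, 13:vx, 14:tri, 15:tri, 16:tri, 17:tri
edges: (9,4,c); (9,5,c); (9,5,ck); (9,7,c); (14,0,c); (14,11,c); (14,13,c); (15,5,c); (15,11,c); (15,12,c); (16,4,c); (16,12,c); (16,13,c); (17,11,c); (17,12,c); (17,13,c)
dpo result:
nodes: 0:vx, 1:vx, 2:vx, 4:vx, 5:vx, 7:vx, 8:vx, 9:tri, 11:vx, 12:vx, 13:vx, 14:tri, 15:tri, 16:tri, 17:tri
edges: (9,4,c); (9,5,c); (9,5,ck); (9,7,c); (14,0,c); (14,11,c); (14,13,c); (15,5,c); (15,11,c); (15,12,c); (16,4,c); (16,12,c); (16,13,c); (17,11,c); (17,12,c); (17,13,c)


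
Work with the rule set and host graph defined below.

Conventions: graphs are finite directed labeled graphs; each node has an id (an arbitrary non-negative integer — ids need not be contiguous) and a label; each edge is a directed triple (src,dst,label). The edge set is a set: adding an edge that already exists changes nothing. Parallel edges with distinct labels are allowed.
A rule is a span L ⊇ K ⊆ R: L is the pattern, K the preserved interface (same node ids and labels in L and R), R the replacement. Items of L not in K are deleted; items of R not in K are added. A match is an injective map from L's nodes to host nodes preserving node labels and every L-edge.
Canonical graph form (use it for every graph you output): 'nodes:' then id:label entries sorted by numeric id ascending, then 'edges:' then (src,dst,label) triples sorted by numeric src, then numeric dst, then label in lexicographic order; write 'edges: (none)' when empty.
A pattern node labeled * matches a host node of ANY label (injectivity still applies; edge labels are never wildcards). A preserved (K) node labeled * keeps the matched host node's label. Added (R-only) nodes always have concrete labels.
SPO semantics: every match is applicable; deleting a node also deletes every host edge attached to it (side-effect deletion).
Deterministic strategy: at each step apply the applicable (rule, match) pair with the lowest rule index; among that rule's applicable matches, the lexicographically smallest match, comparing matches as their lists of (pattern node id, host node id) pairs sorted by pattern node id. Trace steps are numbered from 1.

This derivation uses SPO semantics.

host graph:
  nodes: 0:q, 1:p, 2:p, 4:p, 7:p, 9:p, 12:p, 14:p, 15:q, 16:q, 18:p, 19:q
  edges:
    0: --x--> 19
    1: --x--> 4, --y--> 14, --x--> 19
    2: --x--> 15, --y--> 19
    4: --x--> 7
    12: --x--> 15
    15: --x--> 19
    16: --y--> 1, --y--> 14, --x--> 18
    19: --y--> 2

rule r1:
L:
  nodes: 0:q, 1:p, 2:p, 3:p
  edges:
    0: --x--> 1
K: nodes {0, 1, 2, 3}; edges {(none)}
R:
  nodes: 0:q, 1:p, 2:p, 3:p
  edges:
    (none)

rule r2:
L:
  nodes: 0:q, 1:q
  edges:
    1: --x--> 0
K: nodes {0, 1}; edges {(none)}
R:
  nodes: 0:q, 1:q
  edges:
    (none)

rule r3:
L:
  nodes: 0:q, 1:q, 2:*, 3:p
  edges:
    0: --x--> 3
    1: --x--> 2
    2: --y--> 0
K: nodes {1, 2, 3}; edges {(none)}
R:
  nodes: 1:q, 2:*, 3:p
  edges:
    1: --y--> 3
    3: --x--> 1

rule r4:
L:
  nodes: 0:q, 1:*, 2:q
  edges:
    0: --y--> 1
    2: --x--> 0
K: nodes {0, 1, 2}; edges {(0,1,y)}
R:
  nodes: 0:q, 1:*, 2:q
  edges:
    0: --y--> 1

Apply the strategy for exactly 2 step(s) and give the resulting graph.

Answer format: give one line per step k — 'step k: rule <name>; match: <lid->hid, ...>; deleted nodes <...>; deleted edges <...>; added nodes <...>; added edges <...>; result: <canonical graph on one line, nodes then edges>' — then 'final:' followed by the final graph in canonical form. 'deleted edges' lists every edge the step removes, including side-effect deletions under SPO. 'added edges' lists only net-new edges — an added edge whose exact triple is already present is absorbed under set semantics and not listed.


step 1: rule r1; match: 0->16, 1->18, 2->1, 3->2; deleted nodes (none); deleted edges (16,18,x); added nodes (none); added edges (none); result: nodes: 0:q, 1:p, 2:p, 4:p, 7:p, 9:p, 12:p, 14:p, 15:q, 16:q, 18:p, 19:q edges: (0,19,x); (1,4,x); (1,14,y); (1,19,x); (2,15,x); (2,19,y); (4,7,x); (12,15,x); (15,19,x); (16,1,y); (16,14,y); (19,2,y)
step 2: rule r2; match: 0->19, 1->0; deleted nodes (none); deleted edges (0,19,x); added nodes (none); added edges (none); result: nodes: 0:q, 1:p, 2:p, 4:p, 7:p, 9:p, 12:p, 14:p, 15:q, 16:q, 18:p, 19:q edges: (1,4,x); (1,14,y); (1,19,x); (2,15,x); (2,19,y); (4,7,x); (12,15,x); (15,19,x); (16,1,y); (16,14,y); (19,2,y)
final:
nodes: 0:q, 1:p, 2:p, 4:p, 7:p, 9:p, 12:p, 14:p, 15:q, 16:q, 18:p, 19:q
edges: (1,4,x); (1,14,y); (1,19,x); (2,15,x); (2,19,y); (4,7,x); (12,15,x); (15,19,x); (16,1,y); (16,14,y); (19,2,y)


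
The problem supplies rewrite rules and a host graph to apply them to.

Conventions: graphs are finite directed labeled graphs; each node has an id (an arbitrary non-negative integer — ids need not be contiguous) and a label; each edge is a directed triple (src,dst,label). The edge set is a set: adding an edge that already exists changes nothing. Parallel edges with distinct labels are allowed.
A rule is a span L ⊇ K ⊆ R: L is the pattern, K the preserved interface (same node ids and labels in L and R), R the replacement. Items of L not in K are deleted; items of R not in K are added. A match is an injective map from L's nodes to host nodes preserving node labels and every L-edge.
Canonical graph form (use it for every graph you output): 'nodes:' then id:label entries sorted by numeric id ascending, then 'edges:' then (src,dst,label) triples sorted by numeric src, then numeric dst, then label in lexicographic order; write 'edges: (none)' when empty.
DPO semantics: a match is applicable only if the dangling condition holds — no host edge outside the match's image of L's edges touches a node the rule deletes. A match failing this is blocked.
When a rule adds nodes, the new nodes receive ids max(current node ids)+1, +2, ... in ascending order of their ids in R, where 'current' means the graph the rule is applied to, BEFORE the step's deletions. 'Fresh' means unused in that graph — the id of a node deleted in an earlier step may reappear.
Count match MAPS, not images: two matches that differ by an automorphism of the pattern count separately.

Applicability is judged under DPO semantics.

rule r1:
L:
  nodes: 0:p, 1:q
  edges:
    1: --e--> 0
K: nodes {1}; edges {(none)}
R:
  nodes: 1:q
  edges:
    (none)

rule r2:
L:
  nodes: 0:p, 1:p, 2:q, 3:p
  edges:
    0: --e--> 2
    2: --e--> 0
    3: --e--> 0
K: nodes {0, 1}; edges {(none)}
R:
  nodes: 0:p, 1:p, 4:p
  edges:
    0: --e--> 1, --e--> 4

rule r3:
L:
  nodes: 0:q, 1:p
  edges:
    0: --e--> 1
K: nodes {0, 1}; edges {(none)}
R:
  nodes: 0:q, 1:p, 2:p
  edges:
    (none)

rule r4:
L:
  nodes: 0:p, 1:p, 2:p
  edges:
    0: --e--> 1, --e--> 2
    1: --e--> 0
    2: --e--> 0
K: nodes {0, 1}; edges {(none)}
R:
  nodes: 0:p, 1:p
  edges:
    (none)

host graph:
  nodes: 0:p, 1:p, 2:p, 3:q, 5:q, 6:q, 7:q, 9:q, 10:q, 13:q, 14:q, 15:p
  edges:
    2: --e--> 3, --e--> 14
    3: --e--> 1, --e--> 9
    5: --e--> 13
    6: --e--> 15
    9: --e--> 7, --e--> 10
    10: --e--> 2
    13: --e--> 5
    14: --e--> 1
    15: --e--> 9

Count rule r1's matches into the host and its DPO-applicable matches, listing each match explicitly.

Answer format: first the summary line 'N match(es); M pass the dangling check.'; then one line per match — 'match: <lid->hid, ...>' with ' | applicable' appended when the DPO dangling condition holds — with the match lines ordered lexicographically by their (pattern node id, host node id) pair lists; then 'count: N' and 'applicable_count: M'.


4 match(es); 0 pass the dangling check.
match: 0->1, 1->3
match: 0->1, 1->14
match: 0->2, 1->10
match: 0->15, 1->6
count: 4
applicable_count: 0


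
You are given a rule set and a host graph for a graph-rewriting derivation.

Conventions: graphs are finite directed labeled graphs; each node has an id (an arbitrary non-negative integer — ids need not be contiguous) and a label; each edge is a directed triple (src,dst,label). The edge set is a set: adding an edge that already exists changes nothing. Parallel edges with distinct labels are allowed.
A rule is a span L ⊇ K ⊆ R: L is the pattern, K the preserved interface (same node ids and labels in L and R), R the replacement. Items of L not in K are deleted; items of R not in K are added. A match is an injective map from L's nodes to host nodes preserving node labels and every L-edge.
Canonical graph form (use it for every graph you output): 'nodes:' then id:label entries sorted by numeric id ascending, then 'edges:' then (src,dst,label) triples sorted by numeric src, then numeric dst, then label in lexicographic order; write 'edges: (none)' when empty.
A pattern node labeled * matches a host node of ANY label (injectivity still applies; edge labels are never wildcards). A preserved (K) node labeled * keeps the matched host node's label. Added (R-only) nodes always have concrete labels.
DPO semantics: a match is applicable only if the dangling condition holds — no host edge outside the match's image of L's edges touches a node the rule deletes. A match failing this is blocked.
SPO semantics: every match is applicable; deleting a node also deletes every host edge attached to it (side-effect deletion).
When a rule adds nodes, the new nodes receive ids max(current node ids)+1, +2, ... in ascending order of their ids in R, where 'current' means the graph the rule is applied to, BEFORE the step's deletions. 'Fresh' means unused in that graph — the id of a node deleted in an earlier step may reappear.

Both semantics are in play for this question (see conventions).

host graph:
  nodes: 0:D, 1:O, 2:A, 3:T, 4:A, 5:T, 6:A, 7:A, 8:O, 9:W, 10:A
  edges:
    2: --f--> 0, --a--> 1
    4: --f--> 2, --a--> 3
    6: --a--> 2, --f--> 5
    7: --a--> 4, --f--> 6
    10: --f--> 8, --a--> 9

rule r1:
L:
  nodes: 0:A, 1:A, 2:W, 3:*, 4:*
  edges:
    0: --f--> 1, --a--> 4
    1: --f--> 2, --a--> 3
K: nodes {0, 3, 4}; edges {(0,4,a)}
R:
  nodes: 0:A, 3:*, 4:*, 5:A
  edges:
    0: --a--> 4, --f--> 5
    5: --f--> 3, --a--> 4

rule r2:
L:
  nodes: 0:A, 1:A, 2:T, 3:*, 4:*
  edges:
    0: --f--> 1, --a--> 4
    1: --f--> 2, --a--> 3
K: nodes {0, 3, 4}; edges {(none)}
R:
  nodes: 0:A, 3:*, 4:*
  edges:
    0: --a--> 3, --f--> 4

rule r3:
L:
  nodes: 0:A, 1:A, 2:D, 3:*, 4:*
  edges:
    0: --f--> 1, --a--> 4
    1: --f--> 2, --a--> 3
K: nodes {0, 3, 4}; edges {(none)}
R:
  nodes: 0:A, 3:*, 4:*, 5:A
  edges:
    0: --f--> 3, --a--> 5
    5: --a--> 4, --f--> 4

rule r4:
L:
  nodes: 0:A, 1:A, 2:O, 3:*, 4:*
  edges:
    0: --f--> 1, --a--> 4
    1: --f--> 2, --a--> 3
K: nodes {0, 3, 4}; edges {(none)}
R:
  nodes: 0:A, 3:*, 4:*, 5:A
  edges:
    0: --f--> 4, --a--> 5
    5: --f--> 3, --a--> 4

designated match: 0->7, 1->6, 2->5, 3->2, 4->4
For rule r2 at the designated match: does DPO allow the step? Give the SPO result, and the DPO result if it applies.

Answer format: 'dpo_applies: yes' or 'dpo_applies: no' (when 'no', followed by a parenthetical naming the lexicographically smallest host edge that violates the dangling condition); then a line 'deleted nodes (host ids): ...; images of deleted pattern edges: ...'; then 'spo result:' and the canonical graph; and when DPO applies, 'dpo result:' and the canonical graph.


dpo_applies: yes
deleted nodes (host ids): 5, 6; images of deleted pattern edges: (6,2,a); (6,5,f); (7,4,a); (7,6,f)
spo result:
nodes: 0:D, 1:O, 2:A, 3:T, 4:A, 7:A, 8:O, 9:W, 10:A
edges: (2,0,f); (2,1,a); (4,2,f); (4,3,a); (7,2,a); (7,4,f); (10,8,f); (10,9,a)
dpo result:
nodes: 0:D, 1:O, 2:A, 3:T, 4:A, 7:A, 8:O, 9:W, 10:A
edges: (2,0,f); (2,1,a); (4,2,f); (4,3,a); (7,2,a); (7,4,f); (10,8,f); (10,9,a)


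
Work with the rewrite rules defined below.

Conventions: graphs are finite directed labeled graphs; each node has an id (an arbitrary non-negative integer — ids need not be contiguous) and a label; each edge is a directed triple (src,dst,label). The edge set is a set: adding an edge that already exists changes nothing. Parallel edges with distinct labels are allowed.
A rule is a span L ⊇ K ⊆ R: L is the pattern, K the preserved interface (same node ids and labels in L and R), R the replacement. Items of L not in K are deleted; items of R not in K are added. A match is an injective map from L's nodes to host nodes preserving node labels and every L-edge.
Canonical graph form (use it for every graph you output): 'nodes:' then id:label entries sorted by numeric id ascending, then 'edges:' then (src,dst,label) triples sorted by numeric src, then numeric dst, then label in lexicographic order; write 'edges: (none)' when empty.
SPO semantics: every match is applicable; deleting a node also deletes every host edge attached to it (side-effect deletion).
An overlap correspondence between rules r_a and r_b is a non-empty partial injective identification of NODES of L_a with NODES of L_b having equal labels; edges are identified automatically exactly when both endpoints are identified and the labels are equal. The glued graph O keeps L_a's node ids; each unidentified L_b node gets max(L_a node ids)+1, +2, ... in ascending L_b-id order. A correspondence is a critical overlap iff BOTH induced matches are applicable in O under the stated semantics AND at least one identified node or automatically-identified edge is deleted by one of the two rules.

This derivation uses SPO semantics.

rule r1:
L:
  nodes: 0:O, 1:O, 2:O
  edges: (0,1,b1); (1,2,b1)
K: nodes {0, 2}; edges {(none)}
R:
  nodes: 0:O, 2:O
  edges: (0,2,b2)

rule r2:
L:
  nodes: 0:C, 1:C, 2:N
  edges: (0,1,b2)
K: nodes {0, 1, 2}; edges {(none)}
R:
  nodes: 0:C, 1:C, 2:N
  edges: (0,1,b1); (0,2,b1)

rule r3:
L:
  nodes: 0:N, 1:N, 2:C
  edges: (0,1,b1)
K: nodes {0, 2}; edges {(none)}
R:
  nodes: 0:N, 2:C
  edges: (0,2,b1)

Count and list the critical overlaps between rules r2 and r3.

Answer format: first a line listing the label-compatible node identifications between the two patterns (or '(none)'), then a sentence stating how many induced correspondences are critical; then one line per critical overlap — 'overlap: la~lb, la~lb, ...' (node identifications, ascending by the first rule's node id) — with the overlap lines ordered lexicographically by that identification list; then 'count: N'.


label-compatible node identifications between L(r2) and L(r3): 0~2, 1~2, 2~0, 2~1
3 of the induced correspondences are critical overlaps of r2 and r3.
overlap: 0~2, 2~1
overlap: 1~2, 2~1
overlap: 2~1
count: 3


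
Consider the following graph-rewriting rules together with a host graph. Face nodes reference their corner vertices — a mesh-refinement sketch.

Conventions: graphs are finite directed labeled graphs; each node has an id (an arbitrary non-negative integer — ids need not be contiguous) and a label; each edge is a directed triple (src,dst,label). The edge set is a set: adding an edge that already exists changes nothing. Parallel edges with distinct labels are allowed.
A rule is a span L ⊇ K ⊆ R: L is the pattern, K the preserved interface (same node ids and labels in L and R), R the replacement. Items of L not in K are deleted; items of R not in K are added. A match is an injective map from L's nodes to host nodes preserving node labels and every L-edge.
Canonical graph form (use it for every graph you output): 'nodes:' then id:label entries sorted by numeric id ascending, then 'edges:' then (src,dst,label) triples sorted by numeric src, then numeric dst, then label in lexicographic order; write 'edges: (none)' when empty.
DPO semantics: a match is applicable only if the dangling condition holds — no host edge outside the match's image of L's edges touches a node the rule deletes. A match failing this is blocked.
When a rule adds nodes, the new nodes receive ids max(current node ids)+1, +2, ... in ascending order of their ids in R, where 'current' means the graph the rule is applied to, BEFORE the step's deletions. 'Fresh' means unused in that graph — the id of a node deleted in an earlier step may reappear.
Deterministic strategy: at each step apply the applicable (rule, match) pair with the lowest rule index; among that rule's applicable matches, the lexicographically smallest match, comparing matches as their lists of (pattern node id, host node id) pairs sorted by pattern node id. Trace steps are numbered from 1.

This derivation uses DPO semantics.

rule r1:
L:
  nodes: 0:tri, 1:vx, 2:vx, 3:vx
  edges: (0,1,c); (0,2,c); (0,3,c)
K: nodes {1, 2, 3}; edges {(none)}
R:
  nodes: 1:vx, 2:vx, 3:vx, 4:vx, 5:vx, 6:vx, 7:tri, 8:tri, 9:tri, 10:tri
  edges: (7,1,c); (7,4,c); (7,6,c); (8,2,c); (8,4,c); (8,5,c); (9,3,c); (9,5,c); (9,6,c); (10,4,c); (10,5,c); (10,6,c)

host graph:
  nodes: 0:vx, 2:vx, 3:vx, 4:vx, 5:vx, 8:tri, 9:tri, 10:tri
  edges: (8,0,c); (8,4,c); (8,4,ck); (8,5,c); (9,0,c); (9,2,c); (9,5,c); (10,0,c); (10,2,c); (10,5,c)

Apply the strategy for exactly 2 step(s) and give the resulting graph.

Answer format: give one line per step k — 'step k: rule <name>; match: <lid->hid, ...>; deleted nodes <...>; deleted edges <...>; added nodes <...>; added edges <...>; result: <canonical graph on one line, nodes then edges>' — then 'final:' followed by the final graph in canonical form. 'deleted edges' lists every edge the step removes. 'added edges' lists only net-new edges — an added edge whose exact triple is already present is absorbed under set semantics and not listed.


step 1: rule r1; match: 0->9, 1->0, 2->2, 3->5; deleted nodes 9; deleted edges (9,0,c); (9,2,c); (9,5,c); added nodes 11, 12, 13, 14, 15, 16, 17; added edges (14,0,c); (14,11,c); (14,13,c); (15,2,c); (15,11,c); (15,12,c); (16,5,c); (16,12,c); (16,13,c); (17,11,c); (17,12,c); (17,13,c); result: nodes: 0:vx, 2:vx, 3:vx, 4:vx, 5:vx, 8:tri, 10:tri, 11:vx, 12:vx, 13:vx, 14:tri, 15:tri, 16:tri, 17:tri edges: (8,0,c); (8,4,c); (8,4,ck); (8,5,c); (10,0,c); (10,2,c); (10,5,c); (14,0,c); (14,11,c); (14,13,c); (15,2,c); (15,11,c); (15,12,c); (16,5,c); (16,12,c); (16,13,c); (17,11,c); (17,12,c); (17,13,c)
step 2: rule r1; match: 0->10, 1->0, 2->2, 3->5; deleted nodes 10; deleted edges (10,0,c); (10,2,c); (10,5,c); added nodes 18, 19, 20, 21, 22, 23, 24; added edges (21,0,c); (21,18,c); (21,20,c); (22,2,c); (22,18,c); (22,19,c); (23,5,c); (23,19,c); (23,20,c); (24,18,c); (24,19,c); (24,20,c); result: nodes: 0:vx, 2:vx, 3:vx, 4:vx, 5:vx, 8:tri, 11:vx, 12:vx, 13:vx, 14:tri, 15:tri, 16:tri, 17:tri, 18:vx, 19:vx, 20:vx, 21:tri, 22:tri, 23:tri, 24:tri edges: (8,0,c); (8,4,c); (8,4,ck); (8,5,c); (14,0,c); (14,11,c); (14,13,c); (15,2,c); (15,11,c); (15,12,c); (16,5,c); (16,12,c); (16,13,c); (17,11,c); (17,12,c); (17,13,c); (21,0,c); (21,18,c); (21,20,c); (22,2,c); (22,18,c); (22,19,c); (23,5,c); (23,19,c); (23,20,c); (24,18,c); (24,19,c); (24,20,c)
final:
nodes: 0:vx, 2:vx, 3:vx, 4:vx, 5:vx, 8:tri, 11:vx, 12:vx, 13:vx, 14:tri, 15:tri, 16:tri, 17:tri, 18:vx, 19:vx, 20:vx, 21:tri, 22:tri, 23:tri, 24:tri
edges: (8,0,c); (8,4,c); (8,4,ck); (8,5,c); (14,0,c); (14,11,c); (14,13,c); (15,2,c); (15,11,c); (15,12,c); (16,5,c); (16,12,c); (16,13,c); (17,11,c); (17,12,c); (17,13,c); (21,0,c); (21,18,c); (21,20,c); (22,2,c); (22,18,c); (22,19,c); (23,5,c); (23,19,c); (23,20,c); (24,18,c); (24,19,c); (24,20,c)


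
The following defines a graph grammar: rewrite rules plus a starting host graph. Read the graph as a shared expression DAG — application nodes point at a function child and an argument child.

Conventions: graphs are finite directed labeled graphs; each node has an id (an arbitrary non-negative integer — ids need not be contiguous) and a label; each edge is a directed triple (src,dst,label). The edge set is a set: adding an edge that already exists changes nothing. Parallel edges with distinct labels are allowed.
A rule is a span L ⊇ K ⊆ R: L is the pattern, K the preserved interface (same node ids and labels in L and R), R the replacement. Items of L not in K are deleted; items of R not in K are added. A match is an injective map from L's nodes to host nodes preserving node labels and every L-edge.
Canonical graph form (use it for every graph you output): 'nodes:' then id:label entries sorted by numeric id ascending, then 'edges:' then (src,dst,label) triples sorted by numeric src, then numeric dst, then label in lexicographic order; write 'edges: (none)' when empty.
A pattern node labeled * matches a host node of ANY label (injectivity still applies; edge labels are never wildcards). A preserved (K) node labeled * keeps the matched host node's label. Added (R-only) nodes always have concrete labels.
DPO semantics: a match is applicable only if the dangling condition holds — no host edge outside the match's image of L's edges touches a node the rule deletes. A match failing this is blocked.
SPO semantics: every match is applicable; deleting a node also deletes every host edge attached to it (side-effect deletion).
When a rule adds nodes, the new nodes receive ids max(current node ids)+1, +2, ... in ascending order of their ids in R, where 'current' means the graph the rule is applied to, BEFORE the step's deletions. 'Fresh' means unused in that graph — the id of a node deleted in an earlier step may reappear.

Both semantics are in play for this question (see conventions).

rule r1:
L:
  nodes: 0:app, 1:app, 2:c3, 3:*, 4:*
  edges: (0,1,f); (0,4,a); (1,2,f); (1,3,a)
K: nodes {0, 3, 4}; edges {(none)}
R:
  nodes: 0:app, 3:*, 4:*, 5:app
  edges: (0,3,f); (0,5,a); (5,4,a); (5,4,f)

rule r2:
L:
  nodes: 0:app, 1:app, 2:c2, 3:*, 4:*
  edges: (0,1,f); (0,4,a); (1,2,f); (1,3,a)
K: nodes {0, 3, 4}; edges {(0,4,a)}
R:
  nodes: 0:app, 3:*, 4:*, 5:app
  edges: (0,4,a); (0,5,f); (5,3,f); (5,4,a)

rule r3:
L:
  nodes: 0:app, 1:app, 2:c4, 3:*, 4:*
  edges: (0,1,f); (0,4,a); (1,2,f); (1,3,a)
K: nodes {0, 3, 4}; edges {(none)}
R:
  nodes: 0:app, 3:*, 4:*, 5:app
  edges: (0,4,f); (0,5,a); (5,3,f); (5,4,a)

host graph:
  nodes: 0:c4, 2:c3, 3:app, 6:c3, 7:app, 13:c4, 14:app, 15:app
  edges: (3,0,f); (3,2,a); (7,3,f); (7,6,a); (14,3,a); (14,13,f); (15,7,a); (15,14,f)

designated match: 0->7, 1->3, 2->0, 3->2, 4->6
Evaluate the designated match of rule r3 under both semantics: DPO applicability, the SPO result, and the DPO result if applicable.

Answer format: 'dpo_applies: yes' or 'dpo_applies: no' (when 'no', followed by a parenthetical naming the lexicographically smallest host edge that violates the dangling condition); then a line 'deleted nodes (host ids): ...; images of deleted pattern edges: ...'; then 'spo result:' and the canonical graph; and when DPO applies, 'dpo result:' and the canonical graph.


dpo_applies: no
(the rule deletes node 3, which keeps host edge (14,3,a) outside the match image — the dangling condition fails, DPO blocks; SPO proceeds and side-deletes such edges)
deleted nodes (host ids): 0, 3; images of deleted pattern edges: (3,0,f); (3,2,a); (7,3,f); (7,6,a)
spo result:
nodes: 2:c3, 6:c3, 7:app, 13:c4, 14:app, 15:app, 16:app
edges: (7,6,f); (7,16,a); (14,13,f); (15,7,a); (15,14,f); (16,2,f); (16,6,a)


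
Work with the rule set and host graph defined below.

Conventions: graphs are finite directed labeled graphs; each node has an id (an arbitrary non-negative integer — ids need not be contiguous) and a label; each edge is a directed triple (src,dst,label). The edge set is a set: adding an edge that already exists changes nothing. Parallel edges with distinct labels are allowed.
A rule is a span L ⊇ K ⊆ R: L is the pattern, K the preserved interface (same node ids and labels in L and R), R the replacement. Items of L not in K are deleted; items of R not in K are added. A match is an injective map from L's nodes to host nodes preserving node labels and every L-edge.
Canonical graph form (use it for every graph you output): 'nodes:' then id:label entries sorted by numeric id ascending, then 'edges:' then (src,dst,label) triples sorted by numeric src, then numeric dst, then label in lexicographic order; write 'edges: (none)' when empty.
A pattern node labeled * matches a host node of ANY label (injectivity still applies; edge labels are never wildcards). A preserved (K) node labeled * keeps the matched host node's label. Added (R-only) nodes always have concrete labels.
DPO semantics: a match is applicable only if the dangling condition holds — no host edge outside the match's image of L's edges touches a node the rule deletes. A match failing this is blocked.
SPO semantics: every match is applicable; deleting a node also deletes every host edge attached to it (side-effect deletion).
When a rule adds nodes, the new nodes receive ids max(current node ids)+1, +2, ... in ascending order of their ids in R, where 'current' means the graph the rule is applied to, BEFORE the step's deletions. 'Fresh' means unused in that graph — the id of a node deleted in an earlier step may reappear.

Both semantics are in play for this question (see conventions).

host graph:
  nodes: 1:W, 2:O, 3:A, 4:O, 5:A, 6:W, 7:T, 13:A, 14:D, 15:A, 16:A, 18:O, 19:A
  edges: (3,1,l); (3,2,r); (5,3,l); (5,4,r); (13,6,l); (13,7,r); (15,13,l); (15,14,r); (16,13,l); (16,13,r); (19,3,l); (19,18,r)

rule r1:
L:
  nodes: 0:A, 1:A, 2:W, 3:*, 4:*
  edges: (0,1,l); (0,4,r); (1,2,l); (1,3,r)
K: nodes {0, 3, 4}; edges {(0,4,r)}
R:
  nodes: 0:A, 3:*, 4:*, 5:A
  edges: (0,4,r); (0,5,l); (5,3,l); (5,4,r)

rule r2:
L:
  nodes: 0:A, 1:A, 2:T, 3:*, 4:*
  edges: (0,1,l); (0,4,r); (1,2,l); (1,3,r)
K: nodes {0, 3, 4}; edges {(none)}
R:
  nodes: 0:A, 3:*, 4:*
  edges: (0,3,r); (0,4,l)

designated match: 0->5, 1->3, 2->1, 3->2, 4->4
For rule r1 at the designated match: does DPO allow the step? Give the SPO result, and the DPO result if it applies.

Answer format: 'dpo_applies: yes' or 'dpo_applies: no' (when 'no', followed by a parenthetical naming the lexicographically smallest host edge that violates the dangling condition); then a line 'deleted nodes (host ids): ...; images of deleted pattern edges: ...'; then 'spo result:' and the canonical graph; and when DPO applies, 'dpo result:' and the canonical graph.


dpo_applies: no
(the rule deletes node 3, which keeps host edge (19,3,l) outside the match image — the dangling condition fails, DPO blocks; SPO proceeds and side-deletes such edges)
deleted nodes (host ids): 1, 3; images of deleted pattern edges: (3,1,l); (3,2,r); (5,3,l)
spo result:
nodes: 2:O, 4:O, 5:A, 6:W, 7:T, 13:A, 14:D, 15:A, 16:A, 18:O, 19:A, 20:A
edges: (5,4,r); (5,20,l); (13,6,l); (13,7,r); (15,13,l); (15,14,r); (16,13,l); (16,13,r); (19,18,r); (20,2,l); (20,4,r)


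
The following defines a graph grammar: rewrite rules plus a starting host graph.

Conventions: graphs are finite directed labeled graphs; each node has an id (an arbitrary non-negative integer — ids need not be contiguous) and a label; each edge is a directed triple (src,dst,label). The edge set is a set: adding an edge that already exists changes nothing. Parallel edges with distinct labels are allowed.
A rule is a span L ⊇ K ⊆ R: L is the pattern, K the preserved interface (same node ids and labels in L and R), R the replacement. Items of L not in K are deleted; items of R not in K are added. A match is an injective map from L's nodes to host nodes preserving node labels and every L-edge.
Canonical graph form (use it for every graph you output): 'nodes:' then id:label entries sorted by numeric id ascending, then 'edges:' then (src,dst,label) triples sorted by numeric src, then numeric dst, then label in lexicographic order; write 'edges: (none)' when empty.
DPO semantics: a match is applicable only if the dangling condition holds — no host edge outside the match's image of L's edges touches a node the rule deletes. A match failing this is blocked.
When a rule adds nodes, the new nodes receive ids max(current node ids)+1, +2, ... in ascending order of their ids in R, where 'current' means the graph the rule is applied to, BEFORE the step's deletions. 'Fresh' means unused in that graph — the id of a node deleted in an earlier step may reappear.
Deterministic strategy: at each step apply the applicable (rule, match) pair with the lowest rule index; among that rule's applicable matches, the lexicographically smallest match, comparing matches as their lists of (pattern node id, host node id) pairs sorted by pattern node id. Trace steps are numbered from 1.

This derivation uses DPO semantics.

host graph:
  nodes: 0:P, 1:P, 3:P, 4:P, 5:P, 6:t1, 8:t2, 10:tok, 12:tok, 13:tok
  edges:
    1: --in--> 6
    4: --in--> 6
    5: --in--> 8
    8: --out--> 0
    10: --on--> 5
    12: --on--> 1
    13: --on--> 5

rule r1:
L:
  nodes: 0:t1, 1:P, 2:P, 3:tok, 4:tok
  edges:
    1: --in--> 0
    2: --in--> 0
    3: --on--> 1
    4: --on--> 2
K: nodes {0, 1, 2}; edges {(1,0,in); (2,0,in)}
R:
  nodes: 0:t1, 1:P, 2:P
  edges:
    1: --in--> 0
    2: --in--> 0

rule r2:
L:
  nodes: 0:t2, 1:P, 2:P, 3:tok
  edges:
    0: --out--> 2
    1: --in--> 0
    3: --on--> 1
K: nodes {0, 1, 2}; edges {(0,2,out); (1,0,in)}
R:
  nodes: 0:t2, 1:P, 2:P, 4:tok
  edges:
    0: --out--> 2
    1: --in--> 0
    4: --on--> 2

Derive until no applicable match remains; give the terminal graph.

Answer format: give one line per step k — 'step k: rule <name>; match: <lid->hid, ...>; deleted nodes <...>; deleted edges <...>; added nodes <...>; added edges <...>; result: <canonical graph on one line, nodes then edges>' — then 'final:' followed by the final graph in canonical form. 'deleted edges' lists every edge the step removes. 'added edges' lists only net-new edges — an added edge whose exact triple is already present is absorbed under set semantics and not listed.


step 1: rule r2; match: 0->8, 1->5, 2->0, 3->10; deleted nodes 10; deleted edges (10,5,on); added nodes 14; added edges (14,0,on); result: nodes: 0:P, 1:P, 3:P, 4:P, 5:P, 6:t1, 8:t2, 12:tok, 13:tok, 14:tok edges: (1,6,in); (4,6,in); (5,8,in); (8,0,out); (12,1,on); (13,5,on); (14,0,on)
step 2: rule r2; match: 0->8, 1->5, 2->0, 3->13; deleted nodes 13; deleted edges (13,5,on); added nodes 15; added edges (15,0,on); result: nodes: 0:P, 1:P, 3:P, 4:P, 5:P, 6:t1, 8:t2, 12:tok, 14:tok, 15:tok edges: (1,6,in); (4,6,in); (5,8,in); (8,0,out); (12,1,on); (14,0,on); (15,0,on)
final:
nodes: 0:P, 1:P, 3:P, 4:P, 5:P, 6:t1, 8:t2, 12:tok, 14:tok, 15:tok
edges: (1,6,in); (4,6,in); (5,8,in); (8,0,out); (12,1,on); (14,0,on); (15,0,on)


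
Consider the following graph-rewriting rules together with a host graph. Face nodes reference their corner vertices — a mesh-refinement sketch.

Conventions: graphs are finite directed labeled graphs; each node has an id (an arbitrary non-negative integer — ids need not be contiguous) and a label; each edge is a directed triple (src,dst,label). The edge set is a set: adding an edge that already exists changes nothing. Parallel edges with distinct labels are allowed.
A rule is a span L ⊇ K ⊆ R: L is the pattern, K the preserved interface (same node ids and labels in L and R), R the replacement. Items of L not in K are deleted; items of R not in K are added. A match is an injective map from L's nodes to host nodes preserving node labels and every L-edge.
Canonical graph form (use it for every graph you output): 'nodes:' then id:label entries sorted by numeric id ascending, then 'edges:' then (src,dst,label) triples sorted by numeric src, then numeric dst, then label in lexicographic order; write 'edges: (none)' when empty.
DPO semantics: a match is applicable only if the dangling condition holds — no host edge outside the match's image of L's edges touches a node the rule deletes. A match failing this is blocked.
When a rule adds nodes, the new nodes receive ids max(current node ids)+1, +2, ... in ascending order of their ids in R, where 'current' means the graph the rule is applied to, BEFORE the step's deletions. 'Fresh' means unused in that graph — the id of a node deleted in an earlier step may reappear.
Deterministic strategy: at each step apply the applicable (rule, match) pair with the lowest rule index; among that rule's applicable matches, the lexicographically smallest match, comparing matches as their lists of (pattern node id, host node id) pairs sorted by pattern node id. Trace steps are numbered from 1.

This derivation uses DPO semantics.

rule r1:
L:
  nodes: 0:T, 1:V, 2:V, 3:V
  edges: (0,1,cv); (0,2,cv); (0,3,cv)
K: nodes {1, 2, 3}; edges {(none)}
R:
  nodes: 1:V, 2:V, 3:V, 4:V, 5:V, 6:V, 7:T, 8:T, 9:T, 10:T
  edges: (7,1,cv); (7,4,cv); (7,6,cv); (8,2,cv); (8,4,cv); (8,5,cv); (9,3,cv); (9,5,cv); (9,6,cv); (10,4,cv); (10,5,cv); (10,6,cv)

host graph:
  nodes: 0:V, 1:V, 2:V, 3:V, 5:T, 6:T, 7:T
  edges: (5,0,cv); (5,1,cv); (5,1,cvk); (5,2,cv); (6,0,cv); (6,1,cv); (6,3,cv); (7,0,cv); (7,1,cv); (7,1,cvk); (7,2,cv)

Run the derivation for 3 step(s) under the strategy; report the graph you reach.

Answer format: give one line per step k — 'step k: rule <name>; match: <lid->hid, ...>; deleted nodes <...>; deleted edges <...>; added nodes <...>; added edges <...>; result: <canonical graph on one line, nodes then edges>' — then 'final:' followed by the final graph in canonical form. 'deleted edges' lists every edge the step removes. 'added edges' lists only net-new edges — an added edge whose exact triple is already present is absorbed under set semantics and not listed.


step 1: rule r1; match: 0->6, 1->0, 2->1, 3->3; deleted nodes 6; deleted edges (6,0,cv); (6,1,cv); (6,3,cv); added nodes 8, 9, 10, 11, 12, 13, 14; added edges (11,0,cv); (11,8,cv); (11,10,cv); (12,1,cv); (12,8,cv); (12,9,cv); (13,3,cv); (13,9,cv); (13,10,cv); (14,8,cv); (14,9,cv); (14,10,cv); result: nodes: 0:V, 1:V, 2:V, 3:V, 5:T, 7:T, 8:V, 9:V, 10:V, 11:T, 12:T, 13:T, 14:T edges: (5,0,cv); (5,1,cv); (5,1,cvk); (5,2,cv); (7,0,cv); (7,1,cv); (7,1,cvk); (7,2,cv); (11,0,cv); (11,8,cv); (11,10,cv); (12,1,cv); (12,8,cv); (12,9,cv); (13,3,cv); (13,9,cv); (13,10,cv); (14,8,cv); (14,9,cv); (14,10,cv)
step 2: rule r1; match: 0->11, 1->0, 2->8, 3->10; deleted nodes 11; deleted edges (11,0,cv); (11,8,cv); (11,10,cv); added nodes 15, 16, 17, 18, 19, 20, 21; added edges (18,0,cv); (18,15,cv); (18,17,cv); (19,8,cv); (19,15,cv); (19,16,cv); (20,10,cv); (20,16,cv); (20,17,cv); (21,15,cv); (21,16,cv); (21,17,cv); result: nodes: 0:V, 1:V, 2:V, 3:V, 5:T, 7:T, 8:V, 9:V, 10:V, 12:T, 13:T, 14:T, 15:V, 16:V, 17:V, 18:T, 19:T, 20:T, 21:T edges: (5,0,cv); (5,1,cv); (5,1,cvk); (5,2,cv); (7,0,cv); (7,1,cv); (7,1,cvk); (7,2,cv); (12,1,cv); (12,8,cv); (12,9,cv); (13,3,cv); (13,9,cv); (13,10,cv); (14,8,cv); (14,9,cv); (14,10,cv); (18,0,cv); (18,15,cv); (18,17,cv); (19,8,cv); (19,15,cv); (19,16,cv); (20,10,cv); (20,16,cv); (20,17,cv); (21,15,cv); (21,16,cv); (21,17,cv)
step 3: rule r1; match: 0->12, 1->1, 2->8, 3->9; deleted nodes 12; deleted edges (12,1,cv); (12,8,cv); (12,9,cv); added nodes 22, 23, 24, 25, 26, 27, 28; added edges (25,1,cv); (25,22,cv); (25,24,cv); (26,8,cv); (26,22,cv); (26,23,cv); (27,9,cv); (27,23,cv); (27,24,cv); (28,22,cv); (28,23,cv); (28,24,cv); result: nodes: 0:V, 1:V, 2:V, 3:V, 5:T, 7:T, 8:V, 9:V, 10:V, 13:T, 14:T, 15:V, 16:V, 17:V, 18:T, 19:T, 20:T, 21:T, 22:V, 23:V, 24:V, 25:T, 26:T, 27:T, 28:T edges: (5,0,cv); (5,1,cv); (5,1,cvk); (5,2,cv); (7,0,cv); (7,1,cv); (7,1,cvk); (7,2,cv); (13,3,cv); (13,9,cv); (13,10,cv); (14,8,cv); (14,9,cv); (14,10,cv); (18,0,cv); (18,15,cv); (18,17,cv); (19,8,cv); (19,15,cv); (19,16,cv); (20,10,cv); (20,16,cv); (20,17,cv); (21,15,cv); (21,16,cv); (21,17,cv); (25,1,cv); (25,22,cv); (25,24,cv); (26,8,cv); (26,22,cv); (26,23,cv); (27,9,cv); (27,23,cv); (27,24,cv); (28,22,cv); (28,23,cv); (28,24,cv)
final:
nodes: 0:V, 1:V, 2:V, 3:V, 5:T, 7:T, 8:V, 9:V, 10:V, 13:T, 14:T, 15:V, 16:V, 17:V, 18:T, 19:T, 20:T, 21:T, 22:V, 23:V, 24:V, 25:T, 26:T, 27:T, 28:T
edges: (5,0,cv); (5,1,cv); (5,1,cvk); (5,2,cv); (7,0,cv); (7,1,cv); (7,1,cvk); (7,2,cv); (13,3,cv); (13,9,cv); (13,10,cv); (14,8,cv); (14,9,cv); (14,10,cv); (18,0,cv); (18,15,cv); (18,17,cv); (19,8,cv); (19,15,cv); (19,16,cv); (20,10,cv); (20,16,cv); (20,17,cv); (21,15,cv); (21,16,cv); (21,17,cv); (25,1,cv); (25,22,cv); (25,24,cv); (26,8,cv); (26,22,cv); (26,23,cv); (27,9,cv); (27,23,cv); (27,24,cv); (28,22,cv); (28,23,cv); (28,24,cv)
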